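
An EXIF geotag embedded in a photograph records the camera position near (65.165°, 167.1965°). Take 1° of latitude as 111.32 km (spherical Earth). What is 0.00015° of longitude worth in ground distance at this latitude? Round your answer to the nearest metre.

At 65.165° a degree of longitude is 111320 × cos 65.165° ≈ 46755.1 m, so 0.00015° corresponds to 7.01327 m.

7 metres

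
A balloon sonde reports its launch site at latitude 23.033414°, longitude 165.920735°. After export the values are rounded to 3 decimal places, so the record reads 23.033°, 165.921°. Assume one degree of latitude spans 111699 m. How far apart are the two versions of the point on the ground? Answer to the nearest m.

54 m

The latitude changed by +0.000414° and the longitude by -0.000265°.
N–S: 0.000414° × 111699 m/° = 46.2434 m.
East–west at this latitude: -0.000265° × 111699 × cos 23.033° ≈ -0.000265 × 102794 = -27.2405 m.
Distance: √(46.2434² + 27.2405²) ≈ 53.6702 m.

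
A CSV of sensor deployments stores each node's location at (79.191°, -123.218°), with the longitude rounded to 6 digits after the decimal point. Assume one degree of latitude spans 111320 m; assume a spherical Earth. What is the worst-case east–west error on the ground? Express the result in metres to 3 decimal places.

0.010 metres

Rounding to 6 decimal places leaves the longitude within ±5e-07° of the true value.
At latitude 79.191° a degree of longitude spans 111320 m × cos 79.191° = 111320 × 0.1875 ≈ 20876.5 m.
So at most 5e-07° × 20876.5 ≈ 0.0104382 m east–west.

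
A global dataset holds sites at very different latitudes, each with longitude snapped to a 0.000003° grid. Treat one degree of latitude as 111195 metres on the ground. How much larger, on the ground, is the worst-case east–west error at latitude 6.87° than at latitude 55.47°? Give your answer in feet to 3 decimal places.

0.233 feet

With a 0.000003° grid the true value lies within half a step, ±0.000003°/2 = ±1.5e-06°, of the stored one.
Error at 6.87° = 1.5e-06° × 111195 × cos 6.87° ≈ 0.16679 × 0.9928 = 0.16559 m.
Error at 55.47° = 1.5e-06° × 111195 × cos 55.47° ≈ 0.16679 × 0.5668 = 0.094544 m.
Difference: 0.16559 − 0.094544 = 0.071051 m.
In feet: 0.0710507 m ÷ 0.3048 ≈ 0.23311 ft.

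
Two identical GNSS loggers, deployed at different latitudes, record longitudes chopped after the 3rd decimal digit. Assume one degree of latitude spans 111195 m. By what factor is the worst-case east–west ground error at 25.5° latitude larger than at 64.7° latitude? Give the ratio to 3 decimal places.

Truncating at 3 decimal places can drop up to a full unit in the last place, so the longitude may be off by as much as 0.001°.
Error at 25.5° = 0.001° × 111195 × cos 25.5° ≈ 111.2 × 0.9026 = 100.36 m.
At 64.7°: 0.001° × 111195 × cos 64.7° = 0.001 × 111195 × 0.4274 ≈ 47.52 m.
The ratio reduces to cos 25.5° / cos 64.7° = 0.9026/0.4274 ≈ 2.1120.

2.112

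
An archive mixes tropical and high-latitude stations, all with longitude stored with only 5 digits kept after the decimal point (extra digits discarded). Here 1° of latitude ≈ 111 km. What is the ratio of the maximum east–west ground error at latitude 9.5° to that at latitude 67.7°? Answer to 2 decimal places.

Truncating at 5 decimal places can drop up to a full unit in the last place, so the longitude may be off by as much as 1e-05°.
Error at 9.5° = 1e-05° × 111000 × cos 9.5° ≈ 1.11 × 0.9863 = 1.0948 m.
At 67.7°: 1e-05° × 111000 × cos 67.7° = 1e-05 × 111000 × 0.3795 ≈ 0.4212 m.
Ratio: 1.0948 / 0.4212 = cos 9.5° / cos 67.7° ≈ 2.5992.

2.60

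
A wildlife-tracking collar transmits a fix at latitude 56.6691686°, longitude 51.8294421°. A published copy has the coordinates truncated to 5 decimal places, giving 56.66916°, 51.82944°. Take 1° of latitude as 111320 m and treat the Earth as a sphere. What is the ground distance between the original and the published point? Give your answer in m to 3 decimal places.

The latitude changed by +0.0000086° and the longitude by +0.0000021°.
N–S: 0.0000086° × 111320 m/° = 0.957352 m.
E–W at 56.6692°: 0.0000021° × 111320 × cos 56.6692° = 0.0000021 × 111320 × 0.5495 ≈ 0.128451 m.
Distance: √(0.957352² + 0.128451²) ≈ 0.965931 m.

0.966 m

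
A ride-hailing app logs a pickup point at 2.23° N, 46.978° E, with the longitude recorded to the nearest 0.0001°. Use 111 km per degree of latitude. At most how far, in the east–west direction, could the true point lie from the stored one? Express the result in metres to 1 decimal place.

5.5 metres

Rounding to 4 decimal places leaves the longitude within ±5e-05° of the true value.
At latitude 2.23° a degree of longitude spans 111000 m × cos 2.23° = 111000 × 0.9992 ≈ 110916 m.
Maximum E–W displacement: 5e-05 × 110916 = 5.5458 m.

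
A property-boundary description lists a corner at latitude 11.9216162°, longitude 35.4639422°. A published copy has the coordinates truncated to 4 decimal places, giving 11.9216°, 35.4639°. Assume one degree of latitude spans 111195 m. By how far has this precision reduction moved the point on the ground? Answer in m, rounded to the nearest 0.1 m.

Δlat = 11.9216162 − 11.9216 = +0.0000162°; Δlon = 35.4639422 − 35.4639 = +0.0000422°.
North–south shift: 0.0000162 × 111195 = 1.80136 m.
E–W at 11.9216°: 0.0000422° × 111195 × cos 11.9216° = 0.0000422 × 111195 × 0.9784 ≈ 4.59122 m.
Hypotenuse of the two orthogonal shifts: √(1.80136² + 4.59122²) = 4.93196 m.

4.9 m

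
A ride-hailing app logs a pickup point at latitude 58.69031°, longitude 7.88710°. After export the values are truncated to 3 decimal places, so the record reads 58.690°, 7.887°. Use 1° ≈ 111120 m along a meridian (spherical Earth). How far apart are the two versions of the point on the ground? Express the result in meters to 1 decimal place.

The latitude changed by +0.00031° and the longitude by +0.00010°.
North–south shift: 0.00031 × 111120 = 34.4472 m.
East–west at this latitude: 0.00010° × 111120 × cos 58.69° ≈ 0.00010 × 57745.5 = 5.77455 m.
Hypotenuse of the two orthogonal shifts: √(34.4472² + 5.77455²) = 34.9279 m.

34.9 meters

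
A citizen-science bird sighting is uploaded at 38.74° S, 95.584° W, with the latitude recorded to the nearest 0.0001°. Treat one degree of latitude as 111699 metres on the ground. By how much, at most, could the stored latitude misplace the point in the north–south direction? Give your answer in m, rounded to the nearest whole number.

Rounding to 4 decimal places leaves the latitude within ±5e-05° of the true value.
So the N–S error is at most 5e-05 × 111699 = 5.58495 m.

6 m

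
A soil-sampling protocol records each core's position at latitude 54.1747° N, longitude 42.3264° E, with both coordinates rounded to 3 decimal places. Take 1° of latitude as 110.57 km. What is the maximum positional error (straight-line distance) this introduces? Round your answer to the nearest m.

64 m

Rounding to 3 decimal places leaves each coordinate within ±0.0005° of the true value.
N–S: 0.0005° × 110570 m/° = 55.285 m.
Longitude error → 0.0005 × 110570 × cos 54.1747° = 0.0005 × 110570 × 0.5853 ≈ 32.3592 m.
Worst case both components are at the extreme and orthogonal: √(55.285² + 32.3592²) ≈ 64.0589 m.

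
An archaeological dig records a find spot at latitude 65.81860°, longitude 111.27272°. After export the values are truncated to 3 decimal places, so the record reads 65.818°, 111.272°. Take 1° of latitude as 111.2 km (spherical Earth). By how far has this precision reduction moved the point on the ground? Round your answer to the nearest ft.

The latitude changed by +0.00060° and the longitude by +0.00072°.
North–south shift: 0.00060 × 111200 = 66.72 m.
East–west at this latitude: 0.00072° × 111200 × cos 65.818° ≈ 0.00072 × 45551.6 = 32.7971 m.
Distance: √(66.72² + 32.7971²) ≈ 74.3452 m.
Converting: 74.3452 m × 3.2808 ft/m ≈ 243.91 ft.

244 ft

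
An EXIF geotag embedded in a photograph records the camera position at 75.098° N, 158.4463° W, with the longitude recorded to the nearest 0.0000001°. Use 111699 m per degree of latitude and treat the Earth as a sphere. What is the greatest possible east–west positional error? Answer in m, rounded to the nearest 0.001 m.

Rounding to 7 decimal places leaves the longitude within ±5e-08° of the true value.
At latitude 75.098° a degree of longitude spans 111699 m × cos 75.098° = 111699 × 0.2572 ≈ 28725.2 m.
East–west error: 5e-08° × 28725.2 m/° ≈ 0.00143626 m.

0.001 m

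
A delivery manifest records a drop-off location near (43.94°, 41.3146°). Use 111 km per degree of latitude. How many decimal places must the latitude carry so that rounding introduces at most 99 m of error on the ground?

One degree of latitude covers 111000 m.
N decimal places → at most half a unit in the last place, 0.5 × 10⁻ᴺ° = 111000/2 × 10⁻ᴺ m.
Need 0.5 × 111000 × 10⁻ᴺ ≤ 99 → 10⁻ᴺ ≤ 1.784e-03, so N ≥ 2.75.
At 2 places the error can reach 555 m, but 3 places keeps it to 55.5 m.

3 decimal places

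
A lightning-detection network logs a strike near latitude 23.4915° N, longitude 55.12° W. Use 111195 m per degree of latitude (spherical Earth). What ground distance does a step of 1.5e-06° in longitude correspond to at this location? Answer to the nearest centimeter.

At 23.4915° a degree of longitude is 111195 × cos 23.4915° ≈ 101979 m, so 1.5e-06° corresponds to 0.152969 m.
That is 0.152969 m = 15.297 cm.

15 centimeters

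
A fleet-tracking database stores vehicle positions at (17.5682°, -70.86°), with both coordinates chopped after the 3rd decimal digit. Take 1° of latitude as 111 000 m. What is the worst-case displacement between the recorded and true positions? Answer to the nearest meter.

Truncating at 3 decimal places can drop up to a full unit in the last place, so each coordinate may be off by as much as 0.001°.
Latitude error → 0.001 × 111000 = 111 m along the meridian.
E–W at 17.5682°: 0.001° × 111000 × cos 17.5682° = 0.001 × 111000 × 0.9534 ≈ 105.823 m.
Combining orthogonally: (111² + 105.823²)^½ ≈ 153.361 m.

153 meters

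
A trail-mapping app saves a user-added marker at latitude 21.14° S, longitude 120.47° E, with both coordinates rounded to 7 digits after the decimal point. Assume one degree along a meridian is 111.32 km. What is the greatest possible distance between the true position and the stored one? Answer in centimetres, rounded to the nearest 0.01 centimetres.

Rounding to 7 decimal places leaves each coordinate within ±5e-08° of the true value.
Latitude error → 5e-08 × 111320 = 0.005566 m along the meridian.
E–W at 21.14°: 5e-08° × 111320 × cos 21.14° = 5e-08 × 111320 × 0.9327 ≈ 0.00519142 m.
Combining orthogonally: (0.005566² + 0.00519142²)^½ ≈ 0.00761125 m.
That is 0.00761125 m = 0.76113 cm.

0.76 centimetres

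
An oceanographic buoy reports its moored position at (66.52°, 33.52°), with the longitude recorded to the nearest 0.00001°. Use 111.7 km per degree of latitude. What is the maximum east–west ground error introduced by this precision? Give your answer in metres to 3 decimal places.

Rounding to 5 decimal places leaves the longitude within ±5e-06° of the true value.
Parallels shrink by cos φ, so at 66.52° a degree of longitude is 111700 × 0.3984 ≈ 44504.5 m.
Maximum E–W displacement: 5e-06 × 44504.5 = 0.222523 m.

0.223 metres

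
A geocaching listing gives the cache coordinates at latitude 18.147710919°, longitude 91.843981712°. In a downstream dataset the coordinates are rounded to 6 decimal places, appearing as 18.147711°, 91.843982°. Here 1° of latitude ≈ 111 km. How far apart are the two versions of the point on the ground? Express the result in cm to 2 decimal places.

The latitude changed by -0.000000081° and the longitude by -0.000000288°.
N–S: -0.000000081° × 111000 m/° = -0.008991 m.
East–west at this latitude: -0.000000288° × 111000 × cos 18.1477° ≈ -0.000000288 × 105478 = -0.0303778 m.
Combined displacement = (0.008991² + 0.0303778²)^½ ≈ 0.0316804 m.
That is 0.0316804 m = 3.168 cm.

3.17 cm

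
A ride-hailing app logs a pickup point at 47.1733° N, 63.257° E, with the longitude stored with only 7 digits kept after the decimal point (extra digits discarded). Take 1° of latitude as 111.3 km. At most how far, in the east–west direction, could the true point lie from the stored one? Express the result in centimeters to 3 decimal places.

0.757 centimeters

Truncating at 7 decimal places can drop up to a full unit in the last place, so the longitude may be off by as much as 1e-07°.
One degree of longitude at 47.1733° is 111300 × cos 47.1733° ≈ 111300 × 0.6798 = 75659.9 m.
Maximum E–W displacement: 1e-07 × 75659.9 = 0.00756599 m.
That is 0.00756599 m = 0.7566 cm.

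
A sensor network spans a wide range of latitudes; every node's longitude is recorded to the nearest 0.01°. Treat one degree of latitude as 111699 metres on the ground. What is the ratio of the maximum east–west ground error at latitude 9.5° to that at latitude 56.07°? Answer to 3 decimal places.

Rounding to 2 decimal places leaves the longitude within ±0.005° of the true value.
At 9.5°: 0.005° × 111699 × cos 9.5° = 0.005 × 111699 × 0.9863 ≈ 550.84 m.
At 56.07°: 0.005° × 111699 × cos 56.07° = 0.005 × 111699 × 0.5582 ≈ 311.74 m.
The ratio reduces to cos 9.5° / cos 56.07° = 0.9863/0.5582 ≈ 1.7670.

1.767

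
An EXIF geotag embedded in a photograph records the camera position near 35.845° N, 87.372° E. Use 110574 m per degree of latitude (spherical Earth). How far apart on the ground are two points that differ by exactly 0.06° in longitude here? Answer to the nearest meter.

One degree of longitude here spans 110574 × cos 35.845° = 110574 × 0.8106 ≈ 89631.7 m; 0.06° of that is 5377.9 m.

5378 meters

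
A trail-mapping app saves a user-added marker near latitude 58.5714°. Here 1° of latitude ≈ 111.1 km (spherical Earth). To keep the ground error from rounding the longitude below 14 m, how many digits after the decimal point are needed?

4 decimal places

At 58.5714° one degree of longitude covers 111100 × cos 58.5714° ≈ 111100 × 0.5214 ≈ 57931.5 m.
Rounding to N decimal places gives at most 0.5 × 10⁻ᴺ degrees of error, i.e. 0.5 × 10⁻ᴺ × 57931.5 m.
Setting 28965.7 × 10⁻ᴺ ≤ 14 gives 10ᴺ ≥ 2069, i.e. N ≥ 3.32.
So 4 decimal places suffice (2.9 m); 3 would allow up to 29 m.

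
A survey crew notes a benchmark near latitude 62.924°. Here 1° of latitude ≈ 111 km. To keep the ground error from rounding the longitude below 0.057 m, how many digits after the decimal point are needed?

At 62.924° one degree of longitude covers 111000 × cos 62.924° ≈ 111000 × 0.4552 ≈ 50524.1 m.
N decimal places → at most half a unit in the last place, 0.5 × 10⁻ᴺ° = 50524.1/2 × 10⁻ᴺ m.
Need 0.5 × 50524.1 × 10⁻ᴺ ≤ 0.057 → 10⁻ᴺ ≤ 2.256e-06, so N ≥ 5.65.
At 5 places the error can reach 0.253 m, but 6 places keeps it to 0.0253 m.

6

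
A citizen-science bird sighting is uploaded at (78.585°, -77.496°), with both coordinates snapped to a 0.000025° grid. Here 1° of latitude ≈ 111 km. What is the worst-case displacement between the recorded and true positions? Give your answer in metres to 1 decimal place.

With a 0.000025° grid the true value lies within half a step, ±0.000025°/2 = ±1.25e-05°, of the stored one.
N–S: 1.25e-05° × 111000 m/° = 1.3875 m.
E–W at 78.585°: 1.25e-05° × 111000 × cos 78.585° = 1.25e-05 × 111000 × 0.1979 ≈ 0.274606 m.
Worst case both components are at the extreme and orthogonal: √(1.3875² + 0.274606²) ≈ 1.41441 m.

1.4 metres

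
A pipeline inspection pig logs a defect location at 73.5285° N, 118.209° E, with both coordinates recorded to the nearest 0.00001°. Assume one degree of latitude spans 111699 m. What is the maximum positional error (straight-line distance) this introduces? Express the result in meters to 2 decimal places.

0.58 meters

Rounding to 5 decimal places leaves each coordinate within ±5e-06° of the true value.
N–S: 5e-06° × 111699 m/° = 0.558495 m.
East–west component at 73.5285°: 5e-06° × 111699 × cos 73.5285° ≈ 5e-06 × 31671 ≈ 0.158355 m.
The two errors are perpendicular, so the maximum displacement is √(0.558495² + 0.158355²) ≈ 0.580511 m.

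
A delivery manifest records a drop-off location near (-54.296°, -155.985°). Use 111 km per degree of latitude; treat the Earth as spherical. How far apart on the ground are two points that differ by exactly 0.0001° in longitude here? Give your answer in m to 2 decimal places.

6.48 m

0.0001° of longitude at 54.296° is 0.0001 × 111000 × cos 54.296° ≈ 0.0001 × 64779.4 = 6.47794 m.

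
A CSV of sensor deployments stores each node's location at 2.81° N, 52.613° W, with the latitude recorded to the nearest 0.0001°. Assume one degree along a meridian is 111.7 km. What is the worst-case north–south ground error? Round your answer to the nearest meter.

6 meters

Rounding to 4 decimal places leaves the latitude within ±5e-05° of the true value.
North–south distance: 5e-05° × 111700 m/° = 5.585 m.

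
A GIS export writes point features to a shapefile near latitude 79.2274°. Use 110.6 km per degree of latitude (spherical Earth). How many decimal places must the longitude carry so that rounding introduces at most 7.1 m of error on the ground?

At 79.2274° one degree of longitude covers 110600 × cos 79.2274° ≈ 110600 × 0.1869 ≈ 20672.4 m.
With N decimal places the half-ulp bound is 0.5·10⁻ᴺ°, or 0.5·10⁻ᴺ × 20672.4 m on the ground.
Need 0.5 × 20672.4 × 10⁻ᴺ ≤ 7.1 → 10⁻ᴺ ≤ 6.869e-04, so N ≥ 3.16.
At 3 places the error can reach 10.3 m, but 4 places keeps it to 1.03 m.

4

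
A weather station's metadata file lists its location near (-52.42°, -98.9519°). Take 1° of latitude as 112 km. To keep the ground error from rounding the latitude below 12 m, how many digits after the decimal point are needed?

One degree of latitude covers 112000 m.
Rounding to N decimal places gives at most 0.5 × 10⁻ᴺ degrees of error, i.e. 0.5 × 10⁻ᴺ × 112000 m.
Setting 56000 × 10⁻ᴺ ≤ 12 gives 10ᴺ ≥ 4667, i.e. N ≥ 3.67.
N = 3 would give 56 m (too coarse); N = 4 gives 5.6 m ≤ 12 m.

4 decimal places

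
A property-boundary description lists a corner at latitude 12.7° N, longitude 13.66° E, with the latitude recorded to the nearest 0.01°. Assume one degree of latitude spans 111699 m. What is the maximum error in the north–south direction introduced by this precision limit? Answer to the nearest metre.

558 metres

Rounding to 2 decimal places leaves the latitude within ±0.005° of the true value.
Along the meridian that is 0.005° × 111699 m/° = 558.495 m.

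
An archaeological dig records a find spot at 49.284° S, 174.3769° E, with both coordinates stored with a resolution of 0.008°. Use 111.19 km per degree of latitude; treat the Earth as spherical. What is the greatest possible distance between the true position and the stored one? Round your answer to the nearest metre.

With a 0.008° grid the true value lies within half a step, ±0.008°/2 = ±0.004°, of the stored one.
North–south component: 0.004° × 111190 = 444.76 m.
Longitude error → 0.004 × 111190 × cos 49.284° = 0.004 × 111190 × 0.6523 ≈ 290.121 m.
Combining orthogonally: (444.76² + 290.121²)^½ ≈ 531.02 m.

531 metres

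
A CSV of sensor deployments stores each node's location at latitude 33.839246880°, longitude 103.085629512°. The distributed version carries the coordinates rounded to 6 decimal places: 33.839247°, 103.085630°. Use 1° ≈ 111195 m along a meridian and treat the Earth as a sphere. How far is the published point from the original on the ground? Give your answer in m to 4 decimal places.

The latitude changed by -0.000000120° and the longitude by -0.000000488°.
North–south shift: -0.000000120 × 111195 = -0.0133434 m.
E–W at 33.8392°: -0.000000488° × 111195 × cos 33.8392° = -0.000000488 × 111195 × 0.8306 ≈ -0.0450712 m.
Distance: √(0.0133434² + 0.0450712²) ≈ 0.0470048 m.

0.0470 m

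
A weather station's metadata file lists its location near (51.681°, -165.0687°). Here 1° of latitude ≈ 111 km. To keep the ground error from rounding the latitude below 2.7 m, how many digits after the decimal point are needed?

One degree of latitude covers 111000 m.
With N decimal places the half-ulp bound is 0.5·10⁻ᴺ°, or 0.5·10⁻ᴺ × 111000 m on the ground.
Setting 55500 × 10⁻ᴺ ≤ 2.7 gives 10ᴺ ≥ 2.056e+04, i.e. N ≥ 4.31.
At 4 places the error can reach 5.55 m, but 5 places keeps it to 0.555 m.

5 decimal places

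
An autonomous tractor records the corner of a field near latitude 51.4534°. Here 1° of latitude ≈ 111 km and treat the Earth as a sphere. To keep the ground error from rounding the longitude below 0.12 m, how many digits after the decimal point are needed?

6 decimal places

At 51.4534° one degree of longitude covers 111000 × cos 51.4534° ≈ 111000 × 0.6232 ≈ 69169.8 m.
N decimal places → at most half a unit in the last place, 0.5 × 10⁻ᴺ° = 69169.8/2 × 10⁻ᴺ m.
Need 0.5 × 69169.8 × 10⁻ᴺ ≤ 0.12 → 10⁻ᴺ ≤ 3.470e-06, so N ≥ 5.46.
N = 5 would give 0.346 m (too coarse); N = 6 gives 0.0346 m ≤ 0.12 m.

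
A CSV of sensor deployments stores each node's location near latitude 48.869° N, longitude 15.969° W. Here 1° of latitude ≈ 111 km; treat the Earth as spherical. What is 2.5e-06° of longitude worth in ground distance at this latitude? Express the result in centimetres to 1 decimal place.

At 48.869° a degree of longitude is 111000 × cos 48.869° ≈ 73013.9 m, so 2.5e-06° corresponds to 0.182535 m.
That is 0.182535 m = 18.253 cm.

18.3 centimetres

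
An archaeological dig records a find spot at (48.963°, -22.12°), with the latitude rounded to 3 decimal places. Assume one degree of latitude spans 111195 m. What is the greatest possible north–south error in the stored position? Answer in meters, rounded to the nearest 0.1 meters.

55.6 meters

Rounding to 3 decimal places leaves the latitude within ±0.0005° of the true value.
So the N–S error is at most 0.0005 × 111195 = 55.5975 m.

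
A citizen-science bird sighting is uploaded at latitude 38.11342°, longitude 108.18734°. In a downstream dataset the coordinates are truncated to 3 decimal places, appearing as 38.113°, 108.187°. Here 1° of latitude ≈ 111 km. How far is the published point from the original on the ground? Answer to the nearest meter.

The latitude changed by +0.00042° and the longitude by +0.00034°.
N–S: 0.00042° × 111000 m/° = 46.62 m.
East–west at this latitude: 0.00034° × 111000 × cos 38.113° ≈ 0.00034 × 87334.2 = 29.6936 m.
Distance: √(46.62² + 29.6936²) ≈ 55.2733 m.

55 meters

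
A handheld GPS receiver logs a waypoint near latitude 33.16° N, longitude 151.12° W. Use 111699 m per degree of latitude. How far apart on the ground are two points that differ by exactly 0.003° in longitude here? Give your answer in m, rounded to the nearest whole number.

281 m

0.003° of longitude at 33.16° is 0.003 × 111699 × cos 33.16° ≈ 0.003 × 93508.4 = 280.525 m.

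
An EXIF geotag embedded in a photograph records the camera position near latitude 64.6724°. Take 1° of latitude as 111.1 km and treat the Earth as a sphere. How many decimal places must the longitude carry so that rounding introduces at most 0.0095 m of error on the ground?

At 64.6724° one degree of longitude covers 111100 × cos 64.6724° ≈ 111100 × 0.4278 ≈ 47527.8 m.
N decimal places → at most half a unit in the last place, 0.5 × 10⁻ᴺ° = 47527.8/2 × 10⁻ᴺ m.
Need 0.5 × 47527.8 × 10⁻ᴺ ≤ 0.0095 → 10⁻ᴺ ≤ 3.998e-07, so N ≥ 6.40.
At 6 places the error can reach 0.0238 m, but 7 places keeps it to 0.00238 m.

7 decimal places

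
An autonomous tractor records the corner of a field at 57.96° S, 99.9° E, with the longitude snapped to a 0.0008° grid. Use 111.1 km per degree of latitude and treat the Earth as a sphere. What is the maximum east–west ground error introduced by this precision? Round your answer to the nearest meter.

With a 0.0008° grid the true value lies within half a step, ±0.0008°/2 = ±0.0004°, of the stored one.
At latitude 57.96° a degree of longitude spans 111100 m × cos 57.96° = 111100 × 0.5305 ≈ 58939.8 m.
East–west error: 0.0004° × 58939.8 m/° ≈ 23.5759 m.

24 meters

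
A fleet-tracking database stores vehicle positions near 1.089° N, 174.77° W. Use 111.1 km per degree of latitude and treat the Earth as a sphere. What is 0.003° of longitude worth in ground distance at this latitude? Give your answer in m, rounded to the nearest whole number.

0.003° of longitude at 1.089° is 0.003 × 111100 × cos 1.089° ≈ 0.003 × 111080 = 333.24 m.

333 m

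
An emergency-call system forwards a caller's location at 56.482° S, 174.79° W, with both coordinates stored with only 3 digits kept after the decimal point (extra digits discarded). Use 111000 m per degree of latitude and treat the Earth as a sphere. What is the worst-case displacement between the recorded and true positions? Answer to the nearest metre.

Truncating at 3 decimal places can drop up to a full unit in the last place, so each coordinate may be off by as much as 0.001°.
Latitude error → 0.001 × 111000 = 111 m along the meridian.
East–west component at 56.482°: 0.001° × 111000 × cos 56.482° ≈ 0.001 × 61294.1 ≈ 61.2941 m.
Worst case both components are at the extreme and orthogonal: √(111² + 61.2941²) ≈ 126.799 m.

127 metres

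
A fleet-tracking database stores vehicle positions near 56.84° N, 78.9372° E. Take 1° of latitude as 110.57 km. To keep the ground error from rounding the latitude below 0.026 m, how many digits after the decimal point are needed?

7 decimal places

One degree of latitude covers 110570 m.
With N decimal places the half-ulp bound is 0.5·10⁻ᴺ°, or 0.5·10⁻ᴺ × 110570 m on the ground.
Setting 55285 × 10⁻ᴺ ≤ 0.026 gives 10ᴺ ≥ 2.126e+06, i.e. N ≥ 6.33.
At 6 places the error can reach 0.0553 m, but 7 places keeps it to 0.00553 m.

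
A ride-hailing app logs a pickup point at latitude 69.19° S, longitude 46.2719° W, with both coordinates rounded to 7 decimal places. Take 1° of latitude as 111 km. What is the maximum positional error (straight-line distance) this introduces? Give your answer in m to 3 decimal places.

Rounding to 7 decimal places leaves each coordinate within ±5e-08° of the true value.
North–south component: 5e-08° × 111000 = 0.00555 m.
East–west component at 69.19°: 5e-08° × 111000 × cos 69.19° ≈ 5e-08 × 39435 ≈ 0.00197175 m.
Combining orthogonally: (0.00555² + 0.00197175²)^½ ≈ 0.00588985 m.

0.006 m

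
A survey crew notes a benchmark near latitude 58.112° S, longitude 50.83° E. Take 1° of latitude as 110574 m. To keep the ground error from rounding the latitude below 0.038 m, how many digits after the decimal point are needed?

One degree of latitude covers 110574 m.
Rounding to N decimal places gives at most 0.5 × 10⁻ᴺ degrees of error, i.e. 0.5 × 10⁻ᴺ × 110574 m.
Need 0.5 × 110574 × 10⁻ᴺ ≤ 0.038 → 10⁻ᴺ ≤ 6.873e-07, so N ≥ 6.16.
N = 6 would give 0.0553 m (too coarse); N = 7 gives 0.00553 m ≤ 0.038 m.

7 decimal places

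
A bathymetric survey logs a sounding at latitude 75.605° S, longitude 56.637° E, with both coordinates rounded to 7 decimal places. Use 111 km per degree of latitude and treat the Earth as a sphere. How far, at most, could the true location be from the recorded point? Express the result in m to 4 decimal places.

0.0057 m

Rounding to 7 decimal places leaves each coordinate within ±5e-08° of the true value.
N–S: 5e-08° × 111000 m/° = 0.00555 m.
E–W at 75.605°: 5e-08° × 111000 × cos 75.605° = 5e-08 × 111000 × 0.2486 ≈ 0.00137976 m.
Combining orthogonally: (0.00555² + 0.00137976²)^½ ≈ 0.00571894 m.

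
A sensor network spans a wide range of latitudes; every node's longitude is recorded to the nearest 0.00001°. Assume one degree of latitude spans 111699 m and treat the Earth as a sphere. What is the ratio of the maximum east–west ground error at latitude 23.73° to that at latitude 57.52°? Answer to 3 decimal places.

Rounding to 5 decimal places leaves the longitude within ±5e-06° of the true value.
Error at 23.73° = 5e-06° × 111699 × cos 23.73° ≈ 0.5585 × 0.9155 = 0.51128 m.
At 57.52°: 5e-06° × 111699 × cos 57.52° = 5e-06 × 111699 × 0.5370 ≈ 0.29991 m.
The ratio reduces to cos 23.73° / cos 57.52° = 0.9155/0.5370 ≈ 1.7047.

1.705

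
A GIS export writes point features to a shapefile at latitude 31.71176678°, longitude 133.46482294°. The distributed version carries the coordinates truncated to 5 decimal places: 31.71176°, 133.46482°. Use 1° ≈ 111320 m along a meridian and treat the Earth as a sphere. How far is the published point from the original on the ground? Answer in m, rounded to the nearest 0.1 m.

The latitude changed by +0.00000678° and the longitude by +0.00000294°.
North–south shift: 0.00000678 × 111320 = 0.75475 m.
E–W at 31.7118°: 0.00000294° × 111320 × cos 31.7118° = 0.00000294 × 111320 × 0.8507 ≈ 0.278419 m.
Combined displacement = (0.75475² + 0.278419²)^½ ≈ 0.804465 m.

0.8 m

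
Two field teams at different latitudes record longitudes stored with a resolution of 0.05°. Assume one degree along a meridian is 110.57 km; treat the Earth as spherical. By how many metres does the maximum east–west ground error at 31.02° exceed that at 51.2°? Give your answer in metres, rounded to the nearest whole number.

637 metres

With a 0.05° grid the true value lies within half a step, ±0.05°/2 = ±0.025°, of the stored one.
At 31.02°: 0.025° × 110570 × cos 31.02° = 0.025 × 110570 × 0.8570 ≈ 2368.9 m.
Error at 51.2° = 0.025° × 110570 × cos 51.2° ≈ 2764.2 × 0.6266 = 1732.1 m.
So the lower-latitude error exceeds the higher by 2368.9 − 1732.1 = 636.84 m.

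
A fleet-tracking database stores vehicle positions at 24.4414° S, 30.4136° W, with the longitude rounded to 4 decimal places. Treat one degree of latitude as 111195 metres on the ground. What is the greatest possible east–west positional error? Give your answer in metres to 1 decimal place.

5.1 metres

Rounding to 4 decimal places leaves the longitude within ±5e-05° of the true value.
At latitude 24.4414° a degree of longitude spans 111195 m × cos 24.4414° = 111195 × 0.9104 ≈ 101230 m.
So at most 5e-05° × 101230 ≈ 5.06151 m east–west.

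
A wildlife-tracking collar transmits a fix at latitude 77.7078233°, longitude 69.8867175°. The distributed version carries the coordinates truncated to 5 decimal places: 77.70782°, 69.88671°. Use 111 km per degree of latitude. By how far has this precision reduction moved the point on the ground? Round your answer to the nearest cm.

Δlat = 77.7078233 − 77.70782 = +0.0000033°; Δlon = 69.8867175 − 69.88671 = +0.0000075°.
North–south shift: 0.0000033 × 111000 = 0.3663 m.
East–west at this latitude: 0.0000075° × 111000 × cos 77.7078° ≈ 0.0000075 × 23631.6 = 0.177237 m.
Distance: √(0.3663² + 0.177237²) ≈ 0.406926 m.
That is 0.406926 m = 40.693 cm.

41 cm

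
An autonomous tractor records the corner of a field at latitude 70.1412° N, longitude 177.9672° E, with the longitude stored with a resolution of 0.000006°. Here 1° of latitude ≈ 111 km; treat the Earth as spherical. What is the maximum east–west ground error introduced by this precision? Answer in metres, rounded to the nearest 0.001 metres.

0.113 metres

With a 0.000006° grid the true value lies within half a step, ±0.000006°/2 = ±3e-06°, of the stored one.
One degree of longitude at 70.1412° is 111000 × cos 70.1412° ≈ 111000 × 0.3397 = 37707.1 m.
Maximum E–W displacement: 3e-06 × 37707.1 = 0.113121 m.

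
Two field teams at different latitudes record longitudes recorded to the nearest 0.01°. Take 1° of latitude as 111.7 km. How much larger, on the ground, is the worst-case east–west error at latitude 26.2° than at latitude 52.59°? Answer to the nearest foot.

Rounding to 2 decimal places leaves the longitude within ±0.005° of the true value.
At 26.2°: 0.005° × 111700 × cos 26.2° = 0.005 × 111700 × 0.8973 ≈ 501.12 m.
At 52.59°: 0.005° × 111700 × cos 52.59° = 0.005 × 111700 × 0.6075 ≈ 339.3 m.
Difference: 501.12 − 339.3 = 161.82 m.
In feet: 161.822 m ÷ 0.3048 ≈ 530.91 ft.

531 feet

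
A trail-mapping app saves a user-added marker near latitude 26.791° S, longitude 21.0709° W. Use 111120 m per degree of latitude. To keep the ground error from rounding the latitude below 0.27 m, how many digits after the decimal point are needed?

6

One degree of latitude covers 111120 m.
With N decimal places the half-ulp bound is 0.5·10⁻ᴺ°, or 0.5·10⁻ᴺ × 111120 m on the ground.
Need 0.5 × 111120 × 10⁻ᴺ ≤ 0.27 → 10⁻ᴺ ≤ 4.860e-06, so N ≥ 5.31.
At 5 places the error can reach 0.556 m, but 6 places keeps it to 0.0556 m.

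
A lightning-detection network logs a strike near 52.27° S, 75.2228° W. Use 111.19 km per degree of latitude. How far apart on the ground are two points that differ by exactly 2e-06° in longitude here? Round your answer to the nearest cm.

At 52.27° a degree of longitude is 111190 × cos 52.27° ≈ 68041.7 m, so 2e-06° corresponds to 0.136083 m.
That is 0.136083 m = 13.608 cm.

14 cm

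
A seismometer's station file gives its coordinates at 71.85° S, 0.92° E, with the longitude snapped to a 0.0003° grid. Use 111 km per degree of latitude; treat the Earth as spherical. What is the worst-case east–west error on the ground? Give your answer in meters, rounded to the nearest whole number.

With a 0.0003° grid the true value lies within half a step, ±0.0003°/2 = ±0.00015°, of the stored one.
At latitude 71.85° a degree of longitude spans 111000 m × cos 71.85° = 111000 × 0.3115 ≈ 34577.1 m.
So at most 0.00015° × 34577.1 ≈ 5.18657 m east–west.

5 meters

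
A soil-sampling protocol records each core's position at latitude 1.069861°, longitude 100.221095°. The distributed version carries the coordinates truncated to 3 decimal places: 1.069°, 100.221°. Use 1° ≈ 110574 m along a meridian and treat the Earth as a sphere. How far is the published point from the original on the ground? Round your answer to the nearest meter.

Δlat = 1.069861 − 1.069 = +0.000861°; Δlon = 100.221095 − 100.221 = +0.000095°.
N–S: 0.000861° × 110574 m/° = 95.2042 m.
East–west at this latitude: 0.000095° × 110574 × cos 1.069° ≈ 0.000095 × 110555 = 10.5027 m.
Hypotenuse of the two orthogonal shifts: √(95.2042² + 10.5027²) = 95.7818 m.

96 meters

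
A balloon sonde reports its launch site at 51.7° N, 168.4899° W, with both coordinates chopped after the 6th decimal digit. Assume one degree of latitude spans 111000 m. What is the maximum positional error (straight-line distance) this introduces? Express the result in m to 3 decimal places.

0.131 m

Truncating at 6 decimal places can drop up to a full unit in the last place, so each coordinate may be off by as much as 1e-06°.
North–south component: 1e-06° × 111000 = 0.111 m.
E–W at 51.7°: 1e-06° × 111000 × cos 51.7° = 1e-06 × 111000 × 0.6198 ≈ 0.0687955 m.
The two errors are perpendicular, so the maximum displacement is √(0.111² + 0.0687955²) ≈ 0.13059 m.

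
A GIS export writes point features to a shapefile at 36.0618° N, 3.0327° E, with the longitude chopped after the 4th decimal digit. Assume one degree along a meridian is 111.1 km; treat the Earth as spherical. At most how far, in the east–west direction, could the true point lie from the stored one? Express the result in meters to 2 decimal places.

8.98 meters

Truncating at 4 decimal places can drop up to a full unit in the last place, so the longitude may be off by as much as 0.0001°.
One degree of longitude at 36.0618° is 111100 × cos 36.0618° ≈ 111100 × 0.8084 = 89811.3 m.
East–west error: 0.0001° × 89811.3 m/° ≈ 8.98113 m.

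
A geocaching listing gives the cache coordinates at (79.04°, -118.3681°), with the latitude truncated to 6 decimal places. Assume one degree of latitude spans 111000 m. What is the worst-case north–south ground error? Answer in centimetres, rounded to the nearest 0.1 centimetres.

Truncating at 6 decimal places can drop up to a full unit in the last place, so the latitude may be off by as much as 1e-06°.
North–south distance: 1e-06° × 111000 m/° = 0.111 m.
That is 0.111 m = 11.1 cm.

11.1 centimetres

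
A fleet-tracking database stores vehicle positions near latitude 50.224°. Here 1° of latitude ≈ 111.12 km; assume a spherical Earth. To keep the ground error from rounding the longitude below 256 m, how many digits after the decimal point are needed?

3 decimal places

At 50.224° one degree of longitude covers 111120 × cos 50.224° ≈ 111120 × 0.6398 ≈ 71093.2 m.
With N decimal places the half-ulp bound is 0.5·10⁻ᴺ°, or 0.5·10⁻ᴺ × 71093.2 m on the ground.
Need 0.5 × 71093.2 × 10⁻ᴺ ≤ 256 → 10⁻ᴺ ≤ 7.202e-03, so N ≥ 2.14.
N = 2 would give 355 m (too coarse); N = 3 gives 35.5 m ≤ 256 m.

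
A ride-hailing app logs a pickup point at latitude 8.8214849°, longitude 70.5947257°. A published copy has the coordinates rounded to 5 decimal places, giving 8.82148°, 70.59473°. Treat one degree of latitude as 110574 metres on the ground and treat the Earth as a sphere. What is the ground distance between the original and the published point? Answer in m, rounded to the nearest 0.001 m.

0.717 m

The latitude changed by +0.0000049° and the longitude by -0.0000043°.
N–S: 0.0000049° × 110574 m/° = 0.541813 m.
East–west at this latitude: -0.0000043° × 110574 × cos 8.82148° ≈ -0.0000043 × 109266 = -0.469844 m.
Distance: √(0.541813² + 0.469844²) ≈ 0.717157 m.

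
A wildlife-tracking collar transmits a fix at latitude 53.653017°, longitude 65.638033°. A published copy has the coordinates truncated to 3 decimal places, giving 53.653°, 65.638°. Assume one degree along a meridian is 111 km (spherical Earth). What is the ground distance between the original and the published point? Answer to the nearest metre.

3 metres

The latitude changed by +0.000017° and the longitude by +0.000033°.
North–south shift: 0.000017 × 111000 = 1.887 m.
E–W at 53.653°: 0.000033° × 111000 × cos 53.653° = 0.000033 × 111000 × 0.5927 ≈ 2.17097 m.
Combined displacement = (1.887² + 2.17097²)^½ ≈ 2.87643 m.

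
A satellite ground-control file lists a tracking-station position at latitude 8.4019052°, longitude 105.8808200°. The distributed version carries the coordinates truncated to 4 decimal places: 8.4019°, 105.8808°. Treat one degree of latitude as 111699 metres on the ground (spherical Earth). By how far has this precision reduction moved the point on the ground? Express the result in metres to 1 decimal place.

Δlat = 8.4019052 − 8.4019 = +0.0000052°; Δlon = 105.8808200 − 105.8808 = +0.0000200°.
North–south shift: 0.0000052 × 111699 = 0.580835 m.
E–W at 8.4019°: 0.0000200° × 111699 × cos 8.4019° = 0.0000200 × 111699 × 0.9893 ≈ 2.21 m.
Hypotenuse of the two orthogonal shifts: √(0.580835² + 2.21²) = 2.28506 m.

2.3 metres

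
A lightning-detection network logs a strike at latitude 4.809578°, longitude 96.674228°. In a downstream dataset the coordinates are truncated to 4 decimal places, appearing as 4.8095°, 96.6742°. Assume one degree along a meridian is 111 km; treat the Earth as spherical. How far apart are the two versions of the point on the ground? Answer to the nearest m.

Δlat = 4.809578 − 4.8095 = +0.000078°; Δlon = 96.674228 − 96.6742 = +0.000028°.
North–south shift: 0.000078 × 111000 = 8.658 m.
East–west at this latitude: 0.000028° × 111000 × cos 4.8095° ≈ 0.000028 × 110609 = 3.09706 m.
Combined displacement = (8.658² + 3.09706²)^½ ≈ 9.19526 m.

9 m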